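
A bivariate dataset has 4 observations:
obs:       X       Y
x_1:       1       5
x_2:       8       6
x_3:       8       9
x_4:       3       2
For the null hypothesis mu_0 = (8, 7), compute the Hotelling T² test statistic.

Step 1 — sample mean vector:
  mean(X) = (1 + 8 + 8 + 3) / 4 = 20/4 = 5
  mean(Y) = (5 + 6 + 9 + 2) / 4 = 22/4 = 5.5
  x̄ = (5, 5.5),  deviation x̄ - mu_0 = (5, 5.5) - (8, 7) = (-3, -1.5).

Step 2 — sample covariance matrix, S[i,j] = (1/(n-1)) · Σ_k (x_{k,i} - mean_i) · (x_{k,j} - mean_j), divisor n-1 = 3:
  S[X,X] = ((-4)·(-4) + (3)·(3) + (3)·(3) + (-2)·(-2)) / 3 = 38/3 = 12.6667
  S[X,Y] = ((-4)·(-0.5) + (3)·(0.5) + (3)·(3.5) + (-2)·(-3.5)) / 3 = 21/3 = 7
  S[Y,Y] = ((-0.5)·(-0.5) + (0.5)·(0.5) + (3.5)·(3.5) + (-3.5)·(-3.5)) / 3 = 25/3 = 8.3333
  S = [[12.6667, 7],
 [7, 8.3333]].

Step 3 — invert S. det(S) = 12.6667·8.3333 - (7)² = 56.5556.
  S^{-1} = (1/det) · [[d, -b], [-b, a]] = [[0.1473, -0.1238],
 [-0.1238, 0.224]].

Step 4 — quadratic form (x̄ - mu_0)^T · S^{-1} · (x̄ - mu_0):
  S^{-1} · (x̄ - mu_0) = (-0.2564, 0.0354),
  (x̄ - mu_0)^T · [...] = (-3)·(-0.2564) + (-1.5)·(0.0354) = 0.7161.

Step 5 — scale by n: T² = 4 · 0.7161 = 2.8644.

T² ≈ 2.8644


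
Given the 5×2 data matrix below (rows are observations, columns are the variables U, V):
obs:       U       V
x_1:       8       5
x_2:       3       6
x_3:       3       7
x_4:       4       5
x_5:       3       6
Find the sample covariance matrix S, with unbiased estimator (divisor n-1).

Step 1 — column means:
  mean(U) = (8 + 3 + 3 + 4 + 3) / 5 = 21/5 = 4.2
  mean(V) = (5 + 6 + 7 + 5 + 6) / 5 = 29/5 = 5.8

Step 2 — sample covariance S[i,j] = (1/(n-1)) · Σ_k (x_{k,i} - mean_i) · (x_{k,j} - mean_j), with n-1 = 4.
  S[U,U] = ((3.8)·(3.8) + (-1.2)·(-1.2) + (-1.2)·(-1.2) + (-0.2)·(-0.2) + (-1.2)·(-1.2)) / 4 = 18.8/4 = 4.7
  S[U,V] = ((3.8)·(-0.8) + (-1.2)·(0.2) + (-1.2)·(1.2) + (-0.2)·(-0.8) + (-1.2)·(0.2)) / 4 = -4.8/4 = -1.2
  S[V,V] = ((-0.8)·(-0.8) + (0.2)·(0.2) + (1.2)·(1.2) + (-0.8)·(-0.8) + (0.2)·(0.2)) / 4 = 2.8/4 = 0.7

S is symmetric (S[j,i] = S[i,j]). Assembling:

S = [[4.7, -1.2],
 [-1.2, 0.7]]


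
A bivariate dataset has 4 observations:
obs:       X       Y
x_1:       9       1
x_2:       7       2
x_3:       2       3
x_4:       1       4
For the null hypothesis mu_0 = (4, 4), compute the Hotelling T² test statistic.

Step 1 — sample mean vector:
  mean(X) = (9 + 7 + 2 + 1) / 4 = 19/4 = 4.75
  mean(Y) = (1 + 2 + 3 + 4) / 4 = 10/4 = 2.5
  x̄ = (4.75, 2.5),  deviation x̄ - mu_0 = (4.75, 2.5) - (4, 4) = (0.75, -1.5).

Step 2 — sample covariance matrix, S[i,j] = (1/(n-1)) · Σ_k (x_{k,i} - mean_i) · (x_{k,j} - mean_j), divisor n-1 = 3:
  S[X,X] = ((4.25)·(4.25) + (2.25)·(2.25) + (-2.75)·(-2.75) + (-3.75)·(-3.75)) / 3 = 44.75/3 = 14.9167
  S[X,Y] = ((4.25)·(-1.5) + (2.25)·(-0.5) + (-2.75)·(0.5) + (-3.75)·(1.5)) / 3 = -14.5/3 = -4.8333
  S[Y,Y] = ((-1.5)·(-1.5) + (-0.5)·(-0.5) + (0.5)·(0.5) + (1.5)·(1.5)) / 3 = 5/3 = 1.6667
  S = [[14.9167, -4.8333],
 [-4.8333, 1.6667]].

Step 3 — invert S. det(S) = 14.9167·1.6667 - (-4.8333)² = 1.5.
  S^{-1} = (1/det) · [[d, -b], [-b, a]] = [[1.1111, 3.2222],
 [3.2222, 9.9444]].

Step 4 — quadratic form (x̄ - mu_0)^T · S^{-1} · (x̄ - mu_0):
  S^{-1} · (x̄ - mu_0) = (-4, -12.5),
  (x̄ - mu_0)^T · [...] = (0.75)·(-4) + (-1.5)·(-12.5) = 15.75.

Step 5 — scale by n: T² = 4 · 15.75 = 63.

T² ≈ 63


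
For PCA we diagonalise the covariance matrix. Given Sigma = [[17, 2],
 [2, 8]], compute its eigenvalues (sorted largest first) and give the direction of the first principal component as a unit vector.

Step 1 — characteristic polynomial of 2×2 Sigma:
  det(Sigma - λI) = λ² - trace · λ + det = 0.
  trace = 17 + 8 = 25, det = 17·8 - (2)² = 132.
Step 2 — discriminant:
  Δ = trace² - 4·det = 625 - 528 = 97.
Step 3 — eigenvalues:
  λ = (trace ± √Δ)/2 = (25 ± 9.8489)/2,
  λ_1 = 17.4244,  λ_2 = 7.5756.

Step 4 — unit eigenvector for λ_1: solve (Sigma - λ_1 I)v = 0. First row:
  (17 - 17.4244)·v_x + (2)·v_y = 0, i.e. (-0.4244)·v_x + (2)·v_y = 0,
  so v ∝ (b, λ_1 - a) = (2, 0.4244) = u.
  ||u|| = √((2)² + (0.4244)²) = √(4.1801) ≈ 2.0445,
  v_1 = u/||u|| ≈ (0.9782, 0.2076) (||v_1|| = 1).

λ_1 = 17.4244,  λ_2 = 7.5756;  v_1 ≈ (0.9782, 0.2076)


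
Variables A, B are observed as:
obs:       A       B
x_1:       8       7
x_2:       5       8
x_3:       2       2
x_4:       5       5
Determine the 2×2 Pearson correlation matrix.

Step 1 — column means:
  mean(A) = (8 + 5 + 2 + 5) / 4 = 20/4 = 5
  mean(B) = (7 + 8 + 2 + 5) / 4 = 22/4 = 5.5

Step 2 — sample variances and covariances s[i,j] = (1/(n-1)) · Σ_k (x_{k,i} - mean_i) · (x_{k,j} - mean_j), with n-1 = 3:
  s[A,A] = ((3)·(3) + (0)·(0) + (-3)·(-3) + (0)·(0)) / 3 = 18/3 = 6
  s[A,B] = ((3)·(1.5) + (0)·(2.5) + (-3)·(-3.5) + (0)·(-0.5)) / 3 = 15/3 = 5
  s[B,B] = ((1.5)·(1.5) + (2.5)·(2.5) + (-3.5)·(-3.5) + (-0.5)·(-0.5)) / 3 = 21/3 = 7
  Sample standard deviations s_i = √(s[i,i]):
  s(A) = √(6) = 2.4495
  s(B) = √(7) = 2.6458

Step 3 — r_{ij} = s_{ij} / (s_i · s_j):
  r[A,A] = 1 (diagonal).
  r[A,B] = 5 / (2.4495 · 2.6458) = 5 / 6.4807 = 0.7715
  r[B,B] = 1 (diagonal).

R is symmetric with unit diagonal. Assembling:

R = [[1, 0.7715],
 [0.7715, 1]]


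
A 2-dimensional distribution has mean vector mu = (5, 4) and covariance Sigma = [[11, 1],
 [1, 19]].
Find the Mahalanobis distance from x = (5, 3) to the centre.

Step 1 — centre the observation: (x - mu) = (0, -1).

Step 2 — invert Sigma. det(Sigma) = 11·19 - (1)² = 208.
  Sigma^{-1} = (1/det) · [[d, -b], [-b, a]] = [[0.0913, -0.0048],
 [-0.0048, 0.0529]].

Step 3 — form the quadratic (x - mu)^T · Sigma^{-1} · (x - mu):
  Sigma^{-1} · (x - mu) = (0.0048, -0.0529).
  (x - mu)^T · [Sigma^{-1} · (x - mu)] = (0)·(0.0048) + (-1)·(-0.0529) = 0.0529.

Step 4 — take square root: d = √(0.0529) ≈ 0.23.

d(x, mu) = √(0.0529) ≈ 0.23


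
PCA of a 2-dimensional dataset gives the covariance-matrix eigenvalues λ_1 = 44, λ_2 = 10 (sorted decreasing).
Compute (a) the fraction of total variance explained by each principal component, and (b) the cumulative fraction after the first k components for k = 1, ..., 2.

Step 1 — total variance = trace(Sigma) = Σ λ_i = 44 + 10 = 54.

Step 2 — fraction explained by component i = λ_i / Σ λ:
  PC1: 44/54 = 0.8148
  PC2: 10/54 = 0.1852

Step 3 — cumulative fraction after k components = (λ_1 + ... + λ_k) / Σ λ:
  k = 1: 44/54 = 0.8148
  k = 2: (44 + 10)/54 = 54/54 = 1

Summary (fraction, with percent):

explained: PC1 0.8148 (81.48%), PC2 0.1852 (18.52%);  cumulative: 0.8148, 1


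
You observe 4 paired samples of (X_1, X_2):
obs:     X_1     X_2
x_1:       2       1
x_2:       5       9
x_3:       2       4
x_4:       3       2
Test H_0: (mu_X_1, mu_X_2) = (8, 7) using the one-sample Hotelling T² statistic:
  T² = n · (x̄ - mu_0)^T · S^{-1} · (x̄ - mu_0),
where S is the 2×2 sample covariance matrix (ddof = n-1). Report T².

Step 1 — sample mean vector:
  mean(X_1) = (2 + 5 + 2 + 3) / 4 = 12/4 = 3
  mean(X_2) = (1 + 9 + 4 + 2) / 4 = 16/4 = 4
  x̄ = (3, 4),  deviation x̄ - mu_0 = (3, 4) - (8, 7) = (-5, -3).

Step 2 — sample covariance matrix, S[i,j] = (1/(n-1)) · Σ_k (x_{k,i} - mean_i) · (x_{k,j} - mean_j), divisor n-1 = 3:
  S[X_1,X_1] = ((-1)·(-1) + (2)·(2) + (-1)·(-1) + (0)·(0)) / 3 = 6/3 = 2
  S[X_1,X_2] = ((-1)·(-3) + (2)·(5) + (-1)·(0) + (0)·(-2)) / 3 = 13/3 = 4.3333
  S[X_2,X_2] = ((-3)·(-3) + (5)·(5) + (0)·(0) + (-2)·(-2)) / 3 = 38/3 = 12.6667
  S = [[2, 4.3333],
 [4.3333, 12.6667]].

Step 3 — invert S. det(S) = 2·12.6667 - (4.3333)² = 6.5556.
  S^{-1} = (1/det) · [[d, -b], [-b, a]] = [[1.9322, -0.661],
 [-0.661, 0.3051]].

Step 4 — quadratic form (x̄ - mu_0)^T · S^{-1} · (x̄ - mu_0):
  S^{-1} · (x̄ - mu_0) = (-7.678, 2.3898),
  (x̄ - mu_0)^T · [...] = (-5)·(-7.678) + (-3)·(2.3898) = 31.2203.

Step 5 — scale by n: T² = 4 · 31.2203 = 124.8814.

T² ≈ 124.8814


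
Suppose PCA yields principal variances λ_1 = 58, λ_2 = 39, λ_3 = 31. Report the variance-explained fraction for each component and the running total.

Step 1 — total variance = trace(Sigma) = Σ λ_i = 58 + 39 + 31 = 128.

Step 2 — fraction explained by component i = λ_i / Σ λ:
  PC1: 58/128 = 0.4531
  PC2: 39/128 = 0.3047
  PC3: 31/128 = 0.2422

Step 3 — cumulative fraction after k components = (λ_1 + ... + λ_k) / Σ λ:
  k = 1: 58/128 = 0.4531
  k = 2: (58 + 39)/128 = 97/128 = 0.7578
  k = 3: (58 + 39 + 31)/128 = 128/128 = 1

Summary (fraction, with percent):

explained: PC1 0.4531 (45.31%), PC2 0.3047 (30.47%), PC3 0.2422 (24.22%);  cumulative: 0.4531, 0.7578, 1


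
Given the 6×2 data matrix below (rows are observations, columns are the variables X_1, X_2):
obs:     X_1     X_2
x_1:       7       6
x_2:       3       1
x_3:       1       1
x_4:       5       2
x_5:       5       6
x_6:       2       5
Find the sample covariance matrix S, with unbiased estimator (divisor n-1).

Step 1 — column means:
  mean(X_1) = (7 + 3 + 1 + 5 + 5 + 2) / 6 = 23/6 = 3.8333
  mean(X_2) = (6 + 1 + 1 + 2 + 6 + 5) / 6 = 21/6 = 3.5

Step 2 — sample covariance S[i,j] = (1/(n-1)) · Σ_k (x_{k,i} - mean_i) · (x_{k,j} - mean_j), with n-1 = 5.
  S[X_1,X_1] = ((3.1667)·(3.1667) + (-0.8333)·(-0.8333) + (-2.8333)·(-2.8333) + (1.1667)·(1.1667) + (1.1667)·(1.1667) + (-1.8333)·(-1.8333)) / 5 = 24.8333/5 = 4.9667
  S[X_1,X_2] = ((3.1667)·(2.5) + (-0.8333)·(-2.5) + (-2.8333)·(-2.5) + (1.1667)·(-1.5) + (1.1667)·(2.5) + (-1.8333)·(1.5)) / 5 = 15.5/5 = 3.1
  S[X_2,X_2] = ((2.5)·(2.5) + (-2.5)·(-2.5) + (-2.5)·(-2.5) + (-1.5)·(-1.5) + (2.5)·(2.5) + (1.5)·(1.5)) / 5 = 29.5/5 = 5.9

S is symmetric (S[j,i] = S[i,j]). Assembling:

S = [[4.9667, 3.1],
 [3.1, 5.9]]


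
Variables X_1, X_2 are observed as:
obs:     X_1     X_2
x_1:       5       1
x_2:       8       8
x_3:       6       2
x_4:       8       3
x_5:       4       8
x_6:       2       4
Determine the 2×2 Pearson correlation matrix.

Step 1 — column means:
  mean(X_1) = (5 + 8 + 6 + 8 + 4 + 2) / 6 = 33/6 = 5.5
  mean(X_2) = (1 + 8 + 2 + 3 + 8 + 4) / 6 = 26/6 = 4.3333

Step 2 — sample variances and covariances s[i,j] = (1/(n-1)) · Σ_k (x_{k,i} - mean_i) · (x_{k,j} - mean_j), with n-1 = 5:
  s[X_1,X_1] = ((-0.5)·(-0.5) + (2.5)·(2.5) + (0.5)·(0.5) + (2.5)·(2.5) + (-1.5)·(-1.5) + (-3.5)·(-3.5)) / 5 = 27.5/5 = 5.5
  s[X_1,X_2] = ((-0.5)·(-3.3333) + (2.5)·(3.6667) + (0.5)·(-2.3333) + (2.5)·(-1.3333) + (-1.5)·(3.6667) + (-3.5)·(-0.3333)) / 5 = 2/5 = 0.4
  s[X_2,X_2] = ((-3.3333)·(-3.3333) + (3.6667)·(3.6667) + (-2.3333)·(-2.3333) + (-1.3333)·(-1.3333) + (3.6667)·(3.6667) + (-0.3333)·(-0.3333)) / 5 = 45.3333/5 = 9.0667
  Sample standard deviations s_i = √(s[i,i]):
  s(X_1) = √(5.5) = 2.3452
  s(X_2) = √(9.0667) = 3.0111

Step 3 — r_{ij} = s_{ij} / (s_i · s_j):
  r[X_1,X_1] = 1 (diagonal).
  r[X_1,X_2] = 0.4 / (2.3452 · 3.0111) = 0.4 / 7.0616 = 0.0566
  r[X_2,X_2] = 1 (diagonal).

R is symmetric with unit diagonal. Assembling:

R = [[1, 0.0566],
 [0.0566, 1]]


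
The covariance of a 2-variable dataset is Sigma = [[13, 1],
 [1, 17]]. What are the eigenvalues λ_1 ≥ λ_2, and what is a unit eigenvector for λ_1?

Step 1 — characteristic polynomial of 2×2 Sigma:
  det(Sigma - λI) = λ² - trace · λ + det = 0.
  trace = 13 + 17 = 30, det = 13·17 - (1)² = 220.
Step 2 — discriminant:
  Δ = trace² - 4·det = 900 - 880 = 20.
Step 3 — eigenvalues:
  λ = (trace ± √Δ)/2 = (30 ± 4.4721)/2,
  λ_1 = 17.2361,  λ_2 = 12.7639.

Step 4 — unit eigenvector for λ_1: solve (Sigma - λ_1 I)v = 0. First row:
  (13 - 17.2361)·v_x + (1)·v_y = 0, i.e. (-4.2361)·v_x + (1)·v_y = 0,
  so v ∝ (b, λ_1 - a) = (1, 4.2361) = u.
  ||u|| = √((1)² + (4.2361)²) = √(18.9443) ≈ 4.3525,
  v_1 = u/||u|| ≈ (0.2298, 0.9732) (||v_1|| = 1).

λ_1 = 17.2361,  λ_2 = 12.7639;  v_1 ≈ (0.2298, 0.9732)


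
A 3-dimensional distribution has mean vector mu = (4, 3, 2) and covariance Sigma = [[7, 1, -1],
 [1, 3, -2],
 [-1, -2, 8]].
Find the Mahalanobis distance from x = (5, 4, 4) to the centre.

Step 1 — centre the observation: (x - mu) = (1, 1, 2).

Step 2 — invert Sigma (cofactor / det for 3×3, or solve directly):
  Sigma^{-1} = [[0.1504, -0.0451, 0.0075],
 [-0.0451, 0.4135, 0.0977],
 [0.0075, 0.0977, 0.1504]].

Step 3 — form the quadratic (x - mu)^T · Sigma^{-1} · (x - mu):
  Sigma^{-1} · (x - mu) = (0.1203, 0.5639, 0.406).
  (x - mu)^T · [Sigma^{-1} · (x - mu)] = (1)·(0.1203) + (1)·(0.5639) + (2)·(0.406) = 1.4962.

Step 4 — take square root: d = √(1.4962) ≈ 1.2232.

d(x, mu) = √(1.4962) ≈ 1.2232


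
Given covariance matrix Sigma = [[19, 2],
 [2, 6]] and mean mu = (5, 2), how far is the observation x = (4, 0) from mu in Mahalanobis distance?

Step 1 — centre the observation: (x - mu) = (-1, -2).

Step 2 — invert Sigma. det(Sigma) = 19·6 - (2)² = 110.
  Sigma^{-1} = (1/det) · [[d, -b], [-b, a]] = [[0.0545, -0.0182],
 [-0.0182, 0.1727]].

Step 3 — form the quadratic (x - mu)^T · Sigma^{-1} · (x - mu):
  Sigma^{-1} · (x - mu) = (-0.0182, -0.3273).
  (x - mu)^T · [Sigma^{-1} · (x - mu)] = (-1)·(-0.0182) + (-2)·(-0.3273) = 0.6727.

Step 4 — take square root: d = √(0.6727) ≈ 0.8202.

d(x, mu) = √(0.6727) ≈ 0.8202


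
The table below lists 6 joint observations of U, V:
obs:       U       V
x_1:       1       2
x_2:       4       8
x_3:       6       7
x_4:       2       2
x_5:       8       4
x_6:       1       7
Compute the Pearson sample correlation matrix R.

Step 1 — column means:
  mean(U) = (1 + 4 + 6 + 2 + 8 + 1) / 6 = 22/6 = 3.6667
  mean(V) = (2 + 8 + 7 + 2 + 4 + 7) / 6 = 30/6 = 5

Step 2 — sample variances and covariances s[i,j] = (1/(n-1)) · Σ_k (x_{k,i} - mean_i) · (x_{k,j} - mean_j), with n-1 = 5:
  s[U,U] = ((-2.6667)·(-2.6667) + (0.3333)·(0.3333) + (2.3333)·(2.3333) + (-1.6667)·(-1.6667) + (4.3333)·(4.3333) + (-2.6667)·(-2.6667)) / 5 = 41.3333/5 = 8.2667
  s[U,V] = ((-2.6667)·(-3) + (0.3333)·(3) + (2.3333)·(2) + (-1.6667)·(-3) + (4.3333)·(-1) + (-2.6667)·(2)) / 5 = 9/5 = 1.8
  s[V,V] = ((-3)·(-3) + (3)·(3) + (2)·(2) + (-3)·(-3) + (-1)·(-1) + (2)·(2)) / 5 = 36/5 = 7.2
  Sample standard deviations s_i = √(s[i,i]):
  s(U) = √(8.2667) = 2.8752
  s(V) = √(7.2) = 2.6833

Step 3 — r_{ij} = s_{ij} / (s_i · s_j):
  r[U,U] = 1 (diagonal).
  r[U,V] = 1.8 / (2.8752 · 2.6833) = 1.8 / 7.7149 = 0.2333
  r[V,V] = 1 (diagonal).

R is symmetric with unit diagonal. Assembling:

R = [[1, 0.2333],
 [0.2333, 1]]


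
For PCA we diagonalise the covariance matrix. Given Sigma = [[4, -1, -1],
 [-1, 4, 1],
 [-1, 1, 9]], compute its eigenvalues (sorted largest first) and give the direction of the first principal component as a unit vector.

Step 1 — characteristic polynomial p(λ) = det(λI - Sigma) = λ³ - tr·λ² + c_1·λ - det, where tr = trace, c_1 = sum of the principal 2×2 minors, det = det(Sigma):
  tr = 4 + 4 + 9 = 17,
  c_1 = (4·4 - (-1)²) + (4·9 - (-1)²) + (4·9 - (1)²) = 15 + 35 + 35 = 85,
  det = 4·(4·9 - (1)²) - (-1)·((-1)·9 - (1)·(-1)) + (-1)·((-1)·(1) - 4·(-1)) = 4·(35) - (-1)·(-8) + (-1)·(3) = 129.
  So p(λ) = λ³ - 17λ² + 85λ - 129.
Step 2 — look for an integer root (rational root theorem: any rational root is an integer divisor of 129). Testing λ = 3:
  p(3) = 27 - 153 + 255 - 129 = 0  ✓
  Dividing out (λ - 3): p(λ) = (λ - 3)(λ² - 14λ + 43).
Step 3 — remaining eigenvalues from the quadratic λ² - 14λ + 43 = 0:
  Δ = 14² - 4·43 = 196 - 172 = 24,  λ = (14 ± √24)/2 = (14 ± 4.899)/2 ≈ 9.4495 or 4.5505.
  Sorted: λ_1 = 9.4495,  λ_2 = 4.5505,  λ_3 = 3  (check: sum = 17 = tr ✓).

Step 4 — unit eigenvector for λ_1 ≈ 9.4495: v spans the null space of (Sigma - λ_1 I), whose rows are
  r_1 = (-5.4495, -1, -1),  r_2 = (-1, -5.4495, 1),  r_3 = (-1, 1, -0.4495).
  v is orthogonal to every row, so take v ∝ r_1 × r_2 = ((-1)·(1) - (-1)·(-5.4495), (-1)·(-1) - (-5.4495)·(1), (-5.4495)·(-5.4495) - (-1)·(-1)) ≈ (-6.4495, 6.4495, 28.6969).
  Rescale (multiply by -1 so the first nonzero entry is positive): u = (6.4495, -6.4495, -28.6969).
  ||u|| = √((6.4495)² + (-6.4495)² + (-28.6969)²) = √(906.7061) ≈ 30.1116,  v_1 = u/||u|| ≈ (0.2142, -0.2142, -0.953) (||v_1|| = 1).

λ_1 = 9.4495,  λ_2 = 4.5505,  λ_3 = 3;  v_1 ≈ (0.2142, -0.2142, -0.953)


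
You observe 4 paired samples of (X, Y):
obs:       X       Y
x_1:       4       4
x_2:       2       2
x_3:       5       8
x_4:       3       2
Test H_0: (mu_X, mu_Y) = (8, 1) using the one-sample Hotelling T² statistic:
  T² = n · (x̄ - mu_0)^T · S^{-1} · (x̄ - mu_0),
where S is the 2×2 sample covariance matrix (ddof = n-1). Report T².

Step 1 — sample mean vector:
  mean(X) = (4 + 2 + 5 + 3) / 4 = 14/4 = 3.5
  mean(Y) = (4 + 2 + 8 + 2) / 4 = 16/4 = 4
  x̄ = (3.5, 4),  deviation x̄ - mu_0 = (3.5, 4) - (8, 1) = (-4.5, 3).

Step 2 — sample covariance matrix, S[i,j] = (1/(n-1)) · Σ_k (x_{k,i} - mean_i) · (x_{k,j} - mean_j), divisor n-1 = 3:
  S[X,X] = ((0.5)·(0.5) + (-1.5)·(-1.5) + (1.5)·(1.5) + (-0.5)·(-0.5)) / 3 = 5/3 = 1.6667
  S[X,Y] = ((0.5)·(0) + (-1.5)·(-2) + (1.5)·(4) + (-0.5)·(-2)) / 3 = 10/3 = 3.3333
  S[Y,Y] = ((0)·(0) + (-2)·(-2) + (4)·(4) + (-2)·(-2)) / 3 = 24/3 = 8
  S = [[1.6667, 3.3333],
 [3.3333, 8]].

Step 3 — invert S. det(S) = 1.6667·8 - (3.3333)² = 2.2222.
  S^{-1} = (1/det) · [[d, -b], [-b, a]] = [[3.6, -1.5],
 [-1.5, 0.75]].

Step 4 — quadratic form (x̄ - mu_0)^T · S^{-1} · (x̄ - mu_0):
  S^{-1} · (x̄ - mu_0) = (-20.7, 9),
  (x̄ - mu_0)^T · [...] = (-4.5)·(-20.7) + (3)·(9) = 120.15.

Step 5 — scale by n: T² = 4 · 120.15 = 480.6.

T² ≈ 480.6


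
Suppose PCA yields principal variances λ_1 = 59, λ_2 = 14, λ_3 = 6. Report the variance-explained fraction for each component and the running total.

Step 1 — total variance = trace(Sigma) = Σ λ_i = 59 + 14 + 6 = 79.

Step 2 — fraction explained by component i = λ_i / Σ λ:
  PC1: 59/79 = 0.7468
  PC2: 14/79 = 0.1772
  PC3: 6/79 = 0.0759

Step 3 — cumulative fraction after k components = (λ_1 + ... + λ_k) / Σ λ:
  k = 1: 59/79 = 0.7468
  k = 2: (59 + 14)/79 = 73/79 = 0.9241
  k = 3: (59 + 14 + 6)/79 = 79/79 = 1

Summary (fraction, with percent):

explained: PC1 0.7468 (74.68%), PC2 0.1772 (17.72%), PC3 0.0759 (7.59%);  cumulative: 0.7468, 0.9241, 1


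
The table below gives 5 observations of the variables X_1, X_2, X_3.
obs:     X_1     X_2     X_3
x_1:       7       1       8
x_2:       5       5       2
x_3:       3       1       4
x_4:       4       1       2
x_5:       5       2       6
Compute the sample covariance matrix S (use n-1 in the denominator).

Step 1 — column means:
  mean(X_1) = (7 + 5 + 3 + 4 + 5) / 5 = 24/5 = 4.8
  mean(X_2) = (1 + 5 + 1 + 1 + 2) / 5 = 10/5 = 2
  mean(X_3) = (8 + 2 + 4 + 2 + 6) / 5 = 22/5 = 4.4

Step 2 — sample covariance S[i,j] = (1/(n-1)) · Σ_k (x_{k,i} - mean_i) · (x_{k,j} - mean_j), with n-1 = 4.
  S[X_1,X_1] = ((2.2)·(2.2) + (0.2)·(0.2) + (-1.8)·(-1.8) + (-0.8)·(-0.8) + (0.2)·(0.2)) / 4 = 8.8/4 = 2.2
  S[X_1,X_2] = ((2.2)·(-1) + (0.2)·(3) + (-1.8)·(-1) + (-0.8)·(-1) + (0.2)·(0)) / 4 = 1/4 = 0.25
  S[X_1,X_3] = ((2.2)·(3.6) + (0.2)·(-2.4) + (-1.8)·(-0.4) + (-0.8)·(-2.4) + (0.2)·(1.6)) / 4 = 10.4/4 = 2.6
  S[X_2,X_2] = ((-1)·(-1) + (3)·(3) + (-1)·(-1) + (-1)·(-1) + (0)·(0)) / 4 = 12/4 = 3
  S[X_2,X_3] = ((-1)·(3.6) + (3)·(-2.4) + (-1)·(-0.4) + (-1)·(-2.4) + (0)·(1.6)) / 4 = -8/4 = -2
  S[X_3,X_3] = ((3.6)·(3.6) + (-2.4)·(-2.4) + (-0.4)·(-0.4) + (-2.4)·(-2.4) + (1.6)·(1.6)) / 4 = 27.2/4 = 6.8

S is symmetric (S[j,i] = S[i,j]). Assembling:

S = [[2.2, 0.25, 2.6],
 [0.25, 3, -2],
 [2.6, -2, 6.8]]


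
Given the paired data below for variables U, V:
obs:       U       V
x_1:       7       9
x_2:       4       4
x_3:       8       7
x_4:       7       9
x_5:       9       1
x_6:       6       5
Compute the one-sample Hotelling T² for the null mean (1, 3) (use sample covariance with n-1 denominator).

Step 1 — sample mean vector:
  mean(U) = (7 + 4 + 8 + 7 + 9 + 6) / 6 = 41/6 = 6.8333
  mean(V) = (9 + 4 + 7 + 9 + 1 + 5) / 6 = 35/6 = 5.8333
  x̄ = (6.8333, 5.8333),  deviation x̄ - mu_0 = (6.8333, 5.8333) - (1, 3) = (5.8333, 2.8333).

Step 2 — sample covariance matrix, S[i,j] = (1/(n-1)) · Σ_k (x_{k,i} - mean_i) · (x_{k,j} - mean_j), divisor n-1 = 5:
  S[U,U] = ((0.1667)·(0.1667) + (-2.8333)·(-2.8333) + (1.1667)·(1.1667) + (0.1667)·(0.1667) + (2.1667)·(2.1667) + (-0.8333)·(-0.8333)) / 5 = 14.8333/5 = 2.9667
  S[U,V] = ((0.1667)·(3.1667) + (-2.8333)·(-1.8333) + (1.1667)·(1.1667) + (0.1667)·(3.1667) + (2.1667)·(-4.8333) + (-0.8333)·(-0.8333)) / 5 = -2.1667/5 = -0.4333
  S[V,V] = ((3.1667)·(3.1667) + (-1.8333)·(-1.8333) + (1.1667)·(1.1667) + (3.1667)·(3.1667) + (-4.8333)·(-4.8333) + (-0.8333)·(-0.8333)) / 5 = 48.8333/5 = 9.7667
  S = [[2.9667, -0.4333],
 [-0.4333, 9.7667]].

Step 3 — invert S. det(S) = 2.9667·9.7667 - (-0.4333)² = 28.7867.
  S^{-1} = (1/det) · [[d, -b], [-b, a]] = [[0.3393, 0.0151],
 [0.0151, 0.1031]].

Step 4 — quadratic form (x̄ - mu_0)^T · S^{-1} · (x̄ - mu_0):
  S^{-1} · (x̄ - mu_0) = (2.0218, 0.3798),
  (x̄ - mu_0)^T · [...] = (5.8333)·(2.0218) + (2.8333)·(0.3798) = 12.8698.

Step 5 — scale by n: T² = 6 · 12.8698 = 77.2186.

T² ≈ 77.2186


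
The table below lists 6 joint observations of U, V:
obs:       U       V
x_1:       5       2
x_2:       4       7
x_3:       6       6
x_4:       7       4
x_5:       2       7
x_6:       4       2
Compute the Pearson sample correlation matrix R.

Step 1 — column means:
  mean(U) = (5 + 4 + 6 + 7 + 2 + 4) / 6 = 28/6 = 4.6667
  mean(V) = (2 + 7 + 6 + 4 + 7 + 2) / 6 = 28/6 = 4.6667

Step 2 — sample variances and covariances s[i,j] = (1/(n-1)) · Σ_k (x_{k,i} - mean_i) · (x_{k,j} - mean_j), with n-1 = 5:
  s[U,U] = ((0.3333)·(0.3333) + (-0.6667)·(-0.6667) + (1.3333)·(1.3333) + (2.3333)·(2.3333) + (-2.6667)·(-2.6667) + (-0.6667)·(-0.6667)) / 5 = 15.3333/5 = 3.0667
  s[U,V] = ((0.3333)·(-2.6667) + (-0.6667)·(2.3333) + (1.3333)·(1.3333) + (2.3333)·(-0.6667) + (-2.6667)·(2.3333) + (-0.6667)·(-2.6667)) / 5 = -6.6667/5 = -1.3333
  s[V,V] = ((-2.6667)·(-2.6667) + (2.3333)·(2.3333) + (1.3333)·(1.3333) + (-0.6667)·(-0.6667) + (2.3333)·(2.3333) + (-2.6667)·(-2.6667)) / 5 = 27.3333/5 = 5.4667
  Sample standard deviations s_i = √(s[i,i]):
  s(U) = √(3.0667) = 1.7512
  s(V) = √(5.4667) = 2.3381

Step 3 — r_{ij} = s_{ij} / (s_i · s_j):
  r[U,U] = 1 (diagonal).
  r[U,V] = -1.3333 / (1.7512 · 2.3381) = -1.3333 / 4.0944 = -0.3256
  r[V,V] = 1 (diagonal).

R is symmetric with unit diagonal. Assembling:

R = [[1, -0.3256],
 [-0.3256, 1]]


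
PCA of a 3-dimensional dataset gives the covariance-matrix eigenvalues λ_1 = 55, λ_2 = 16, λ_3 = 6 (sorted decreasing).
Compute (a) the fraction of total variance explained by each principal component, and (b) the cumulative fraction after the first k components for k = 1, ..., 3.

Step 1 — total variance = trace(Sigma) = Σ λ_i = 55 + 16 + 6 = 77.

Step 2 — fraction explained by component i = λ_i / Σ λ:
  PC1: 55/77 = 0.7143
  PC2: 16/77 = 0.2078
  PC3: 6/77 = 0.0779

Step 3 — cumulative fraction after k components = (λ_1 + ... + λ_k) / Σ λ:
  k = 1: 55/77 = 0.7143
  k = 2: (55 + 16)/77 = 71/77 = 0.9221
  k = 3: (55 + 16 + 6)/77 = 77/77 = 1

Summary (fraction, with percent):

explained: PC1 0.7143 (71.43%), PC2 0.2078 (20.78%), PC3 0.0779 (7.79%);  cumulative: 0.7143, 0.9221, 1


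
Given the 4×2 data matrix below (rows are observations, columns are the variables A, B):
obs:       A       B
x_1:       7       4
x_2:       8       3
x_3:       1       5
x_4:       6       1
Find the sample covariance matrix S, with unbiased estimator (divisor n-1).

Step 1 — column means:
  mean(A) = (7 + 8 + 1 + 6) / 4 = 22/4 = 5.5
  mean(B) = (4 + 3 + 5 + 1) / 4 = 13/4 = 3.25

Step 2 — sample covariance S[i,j] = (1/(n-1)) · Σ_k (x_{k,i} - mean_i) · (x_{k,j} - mean_j), with n-1 = 3.
  S[A,A] = ((1.5)·(1.5) + (2.5)·(2.5) + (-4.5)·(-4.5) + (0.5)·(0.5)) / 3 = 29/3 = 9.6667
  S[A,B] = ((1.5)·(0.75) + (2.5)·(-0.25) + (-4.5)·(1.75) + (0.5)·(-2.25)) / 3 = -8.5/3 = -2.8333
  S[B,B] = ((0.75)·(0.75) + (-0.25)·(-0.25) + (1.75)·(1.75) + (-2.25)·(-2.25)) / 3 = 8.75/3 = 2.9167

S is symmetric (S[j,i] = S[i,j]). Assembling:

S = [[9.6667, -2.8333],
 [-2.8333, 2.9167]]


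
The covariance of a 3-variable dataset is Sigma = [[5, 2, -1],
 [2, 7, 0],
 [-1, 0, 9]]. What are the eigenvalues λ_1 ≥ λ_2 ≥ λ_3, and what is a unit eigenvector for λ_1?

Step 1 — characteristic polynomial p(λ) = det(λI - Sigma) = λ³ - tr·λ² + c_1·λ - det, where tr = trace, c_1 = sum of the principal 2×2 minors, det = det(Sigma):
  tr = 5 + 7 + 9 = 21,
  c_1 = (5·7 - (2)²) + (5·9 - (-1)²) + (7·9 - (0)²) = 31 + 44 + 63 = 138,
  det = 5·(7·9 - (0)²) - (2)·((2)·9 - (0)·(-1)) + (-1)·((2)·(0) - 7·(-1)) = 5·(63) - (2)·(18) + (-1)·(7) = 272.
  So p(λ) = λ³ - 21λ² + 138λ - 272.
Step 2 — look for an integer root (rational root theorem: any rational root is an integer divisor of 272). Testing λ = 8:
  p(8) = 512 - 1344 + 1104 - 272 = 0  ✓
  Dividing out (λ - 8): p(λ) = (λ - 8)(λ² - 13λ + 34).
Step 3 — remaining eigenvalues from the quadratic λ² - 13λ + 34 = 0:
  Δ = 13² - 4·34 = 169 - 136 = 33,  λ = (13 ± √33)/2 = (13 ± 5.7446)/2 ≈ 9.3723 or 3.6277.
  Sorted: λ_1 = 9.3723,  λ_2 = 8,  λ_3 = 3.6277  (check: sum = 21 = tr ✓).

Step 4 — unit eigenvector for λ_1 ≈ 9.3723: v spans the null space of (Sigma - λ_1 I), whose rows are
  r_1 = (-4.3723, 2, -1),  r_2 = (2, -2.3723, 0),  r_3 = (-1, 0, -0.3723).
  v is orthogonal to every row, so take v ∝ r_1 × r_2 = ((2)·(0) - (-1)·(-2.3723), (-1)·(2) - (-4.3723)·(0), (-4.3723)·(-2.3723) - (2)·(2)) ≈ (-2.3723, -2, 6.3723).
  Rescale (multiply by -1 so the first nonzero entry is positive): u = (2.3723, 2, -6.3723).
  ||u|| = √((2.3723)² + (2)² + (-6.3723)²) = √(50.2337) ≈ 7.0876,  v_1 = u/||u|| ≈ (0.3347, 0.2822, -0.8991) (||v_1|| = 1).

λ_1 = 9.3723,  λ_2 = 8,  λ_3 = 3.6277;  v_1 ≈ (0.3347, 0.2822, -0.8991)


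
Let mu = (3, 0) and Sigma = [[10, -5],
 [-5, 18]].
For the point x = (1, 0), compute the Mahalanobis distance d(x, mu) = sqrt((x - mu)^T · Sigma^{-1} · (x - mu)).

Step 1 — centre the observation: (x - mu) = (-2, 0).

Step 2 — invert Sigma. det(Sigma) = 10·18 - (-5)² = 155.
  Sigma^{-1} = (1/det) · [[d, -b], [-b, a]] = [[0.1161, 0.0323],
 [0.0323, 0.0645]].

Step 3 — form the quadratic (x - mu)^T · Sigma^{-1} · (x - mu):
  Sigma^{-1} · (x - mu) = (-0.2323, -0.0645).
  (x - mu)^T · [Sigma^{-1} · (x - mu)] = (-2)·(-0.2323) + (0)·(-0.0645) = 0.4645.

Step 4 — take square root: d = √(0.4645) ≈ 0.6816.

d(x, mu) = √(0.4645) ≈ 0.6816


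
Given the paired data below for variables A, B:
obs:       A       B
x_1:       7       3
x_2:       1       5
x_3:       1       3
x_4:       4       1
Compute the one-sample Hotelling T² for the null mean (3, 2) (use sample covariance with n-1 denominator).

Step 1 — sample mean vector:
  mean(A) = (7 + 1 + 1 + 4) / 4 = 13/4 = 3.25
  mean(B) = (3 + 5 + 3 + 1) / 4 = 12/4 = 3
  x̄ = (3.25, 3),  deviation x̄ - mu_0 = (3.25, 3) - (3, 2) = (0.25, 1).

Step 2 — sample covariance matrix, S[i,j] = (1/(n-1)) · Σ_k (x_{k,i} - mean_i) · (x_{k,j} - mean_j), divisor n-1 = 3:
  S[A,A] = ((3.75)·(3.75) + (-2.25)·(-2.25) + (-2.25)·(-2.25) + (0.75)·(0.75)) / 3 = 24.75/3 = 8.25
  S[A,B] = ((3.75)·(0) + (-2.25)·(2) + (-2.25)·(0) + (0.75)·(-2)) / 3 = -6/3 = -2
  S[B,B] = ((0)·(0) + (2)·(2) + (0)·(0) + (-2)·(-2)) / 3 = 8/3 = 2.6667
  S = [[8.25, -2],
 [-2, 2.6667]].

Step 3 — invert S. det(S) = 8.25·2.6667 - (-2)² = 18.
  S^{-1} = (1/det) · [[d, -b], [-b, a]] = [[0.1481, 0.1111],
 [0.1111, 0.4583]].

Step 4 — quadratic form (x̄ - mu_0)^T · S^{-1} · (x̄ - mu_0):
  S^{-1} · (x̄ - mu_0) = (0.1481, 0.4861),
  (x̄ - mu_0)^T · [...] = (0.25)·(0.1481) + (1)·(0.4861) = 0.5231.

Step 5 — scale by n: T² = 4 · 0.5231 = 2.0926.

T² ≈ 2.0926


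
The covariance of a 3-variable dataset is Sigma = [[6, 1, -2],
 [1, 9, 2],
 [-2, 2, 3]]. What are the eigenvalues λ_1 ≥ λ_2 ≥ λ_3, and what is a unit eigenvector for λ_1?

Step 1 — characteristic polynomial p(λ) = det(λI - Sigma) = λ³ - tr·λ² + c_1·λ - det, where tr = trace, c_1 = sum of the principal 2×2 minors, det = det(Sigma):
  tr = 6 + 9 + 3 = 18,
  c_1 = (6·9 - (1)²) + (6·3 - (-2)²) + (9·3 - (2)²) = 53 + 14 + 23 = 90,
  det = 6·(9·3 - (2)²) - (1)·((1)·3 - (2)·(-2)) + (-2)·((1)·(2) - 9·(-2)) = 6·(23) - (1)·(7) + (-2)·(20) = 91.
  So p(λ) = λ³ - 18λ² + 90λ - 91.
Step 2 — look for an integer root (rational root theorem: any rational root is an integer divisor of 91). Testing λ = 7:
  p(7) = 343 - 882 + 630 - 91 = 0  ✓
  Dividing out (λ - 7): p(λ) = (λ - 7)(λ² - 11λ + 13).
Step 3 — remaining eigenvalues from the quadratic λ² - 11λ + 13 = 0:
  Δ = 11² - 4·13 = 121 - 52 = 69,  λ = (11 ± √69)/2 = (11 ± 8.3066)/2 ≈ 9.6533 or 1.3467.
  Sorted: λ_1 = 9.6533,  λ_2 = 7,  λ_3 = 1.3467  (check: sum = 18 = tr ✓).

Step 4 — unit eigenvector for λ_1 ≈ 9.6533: v spans the null space of (Sigma - λ_1 I), whose rows are
  r_1 = (-3.6533, 1, -2),  r_2 = (1, -0.6533, 2),  r_3 = (-2, 2, -6.6533).
  v is orthogonal to every row, so take v ∝ r_1 × r_2 = ((1)·(2) - (-2)·(-0.6533), (-2)·(1) - (-3.6533)·(2), (-3.6533)·(-0.6533) - (1)·(1)) ≈ (0.6934, 5.3066, 1.3868).
  Let u = (0.6934, 5.3066, 1.3868).
  ||u|| = √((0.6934)² + (5.3066)² + (1.3868)²) = √(30.5641) ≈ 5.5285,  v_1 = u/||u|| ≈ (0.1254, 0.9599, 0.2508) (||v_1|| = 1).

λ_1 = 9.6533,  λ_2 = 7,  λ_3 = 1.3467;  v_1 ≈ (0.1254, 0.9599, 0.2508)


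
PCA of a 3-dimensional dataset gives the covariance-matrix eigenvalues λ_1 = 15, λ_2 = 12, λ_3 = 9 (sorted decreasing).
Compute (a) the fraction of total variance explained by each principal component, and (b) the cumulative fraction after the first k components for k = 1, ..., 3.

Step 1 — total variance = trace(Sigma) = Σ λ_i = 15 + 12 + 9 = 36.

Step 2 — fraction explained by component i = λ_i / Σ λ:
  PC1: 15/36 = 0.4167
  PC2: 12/36 = 0.3333
  PC3: 9/36 = 0.25

Step 3 — cumulative fraction after k components = (λ_1 + ... + λ_k) / Σ λ:
  k = 1: 15/36 = 0.4167
  k = 2: (15 + 12)/36 = 27/36 = 0.75
  k = 3: (15 + 12 + 9)/36 = 36/36 = 1

Summary (fraction, with percent):

explained: PC1 0.4167 (41.67%), PC2 0.3333 (33.33%), PC3 0.25 (25%);  cumulative: 0.4167, 0.75, 1


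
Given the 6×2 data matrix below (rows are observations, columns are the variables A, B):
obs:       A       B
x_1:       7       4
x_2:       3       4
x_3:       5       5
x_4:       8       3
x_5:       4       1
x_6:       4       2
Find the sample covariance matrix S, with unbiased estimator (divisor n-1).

Step 1 — column means:
  mean(A) = (7 + 3 + 5 + 8 + 4 + 4) / 6 = 31/6 = 5.1667
  mean(B) = (4 + 4 + 5 + 3 + 1 + 2) / 6 = 19/6 = 3.1667

Step 2 — sample covariance S[i,j] = (1/(n-1)) · Σ_k (x_{k,i} - mean_i) · (x_{k,j} - mean_j), with n-1 = 5.
  S[A,A] = ((1.8333)·(1.8333) + (-2.1667)·(-2.1667) + (-0.1667)·(-0.1667) + (2.8333)·(2.8333) + (-1.1667)·(-1.1667) + (-1.1667)·(-1.1667)) / 5 = 18.8333/5 = 3.7667
  S[A,B] = ((1.8333)·(0.8333) + (-2.1667)·(0.8333) + (-0.1667)·(1.8333) + (2.8333)·(-0.1667) + (-1.1667)·(-2.1667) + (-1.1667)·(-1.1667)) / 5 = 2.8333/5 = 0.5667
  S[B,B] = ((0.8333)·(0.8333) + (0.8333)·(0.8333) + (1.8333)·(1.8333) + (-0.1667)·(-0.1667) + (-2.1667)·(-2.1667) + (-1.1667)·(-1.1667)) / 5 = 10.8333/5 = 2.1667

S is symmetric (S[j,i] = S[i,j]). Assembling:

S = [[3.7667, 0.5667],
 [0.5667, 2.1667]]


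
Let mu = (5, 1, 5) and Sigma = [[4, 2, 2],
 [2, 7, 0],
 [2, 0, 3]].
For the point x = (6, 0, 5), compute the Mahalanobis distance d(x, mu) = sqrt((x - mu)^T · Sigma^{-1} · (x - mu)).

Step 1 — centre the observation: (x - mu) = (1, -1, 0).

Step 2 — invert Sigma (cofactor / det for 3×3, or solve directly):
  Sigma^{-1} = [[0.4773, -0.1364, -0.3182],
 [-0.1364, 0.1818, 0.0909],
 [-0.3182, 0.0909, 0.5455]].

Step 3 — form the quadratic (x - mu)^T · Sigma^{-1} · (x - mu):
  Sigma^{-1} · (x - mu) = (0.6136, -0.3182, -0.4091).
  (x - mu)^T · [Sigma^{-1} · (x - mu)] = (1)·(0.6136) + (-1)·(-0.3182) + (0)·(-0.4091) = 0.9318.

Step 4 — take square root: d = √(0.9318) ≈ 0.9653.

d(x, mu) = √(0.9318) ≈ 0.9653


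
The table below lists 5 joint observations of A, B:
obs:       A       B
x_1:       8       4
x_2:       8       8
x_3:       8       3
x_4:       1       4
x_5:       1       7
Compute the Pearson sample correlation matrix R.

Step 1 — column means:
  mean(A) = (8 + 8 + 8 + 1 + 1) / 5 = 26/5 = 5.2
  mean(B) = (4 + 8 + 3 + 4 + 7) / 5 = 26/5 = 5.2

Step 2 — sample variances and covariances s[i,j] = (1/(n-1)) · Σ_k (x_{k,i} - mean_i) · (x_{k,j} - mean_j), with n-1 = 4:
  s[A,A] = ((2.8)·(2.8) + (2.8)·(2.8) + (2.8)·(2.8) + (-4.2)·(-4.2) + (-4.2)·(-4.2)) / 4 = 58.8/4 = 14.7
  s[A,B] = ((2.8)·(-1.2) + (2.8)·(2.8) + (2.8)·(-2.2) + (-4.2)·(-1.2) + (-4.2)·(1.8)) / 4 = -4.2/4 = -1.05
  s[B,B] = ((-1.2)·(-1.2) + (2.8)·(2.8) + (-2.2)·(-2.2) + (-1.2)·(-1.2) + (1.8)·(1.8)) / 4 = 18.8/4 = 4.7
  Sample standard deviations s_i = √(s[i,i]):
  s(A) = √(14.7) = 3.8341
  s(B) = √(4.7) = 2.1679

Step 3 — r_{ij} = s_{ij} / (s_i · s_j):
  r[A,A] = 1 (diagonal).
  r[A,B] = -1.05 / (3.8341 · 2.1679) = -1.05 / 8.312 = -0.1263
  r[B,B] = 1 (diagonal).

R is symmetric with unit diagonal. Assembling:

R = [[1, -0.1263],
 [-0.1263, 1]]


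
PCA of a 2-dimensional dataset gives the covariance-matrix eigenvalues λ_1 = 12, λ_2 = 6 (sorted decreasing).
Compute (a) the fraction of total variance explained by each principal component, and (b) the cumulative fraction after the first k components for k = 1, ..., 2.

Step 1 — total variance = trace(Sigma) = Σ λ_i = 12 + 6 = 18.

Step 2 — fraction explained by component i = λ_i / Σ λ:
  PC1: 12/18 = 0.6667
  PC2: 6/18 = 0.3333

Step 3 — cumulative fraction after k components = (λ_1 + ... + λ_k) / Σ λ:
  k = 1: 12/18 = 0.6667
  k = 2: (12 + 6)/18 = 18/18 = 1

Summary (fraction, with percent):

explained: PC1 0.6667 (66.67%), PC2 0.3333 (33.33%);  cumulative: 0.6667, 1


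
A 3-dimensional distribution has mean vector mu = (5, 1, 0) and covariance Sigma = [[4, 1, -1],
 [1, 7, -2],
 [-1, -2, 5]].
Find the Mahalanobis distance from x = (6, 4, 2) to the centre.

Step 1 — centre the observation: (x - mu) = (1, 3, 2).

Step 2 — invert Sigma (cofactor / det for 3×3, or solve directly):
  Sigma^{-1} = [[0.2672, -0.0259, 0.0431],
 [-0.0259, 0.1638, 0.0603],
 [0.0431, 0.0603, 0.2328]].

Step 3 — form the quadratic (x - mu)^T · Sigma^{-1} · (x - mu):
  Sigma^{-1} · (x - mu) = (0.2759, 0.5862, 0.6897).
  (x - mu)^T · [Sigma^{-1} · (x - mu)] = (1)·(0.2759) + (3)·(0.5862) + (2)·(0.6897) = 3.4138.

Step 4 — take square root: d = √(3.4138) ≈ 1.8476.

d(x, mu) = √(3.4138) ≈ 1.8476


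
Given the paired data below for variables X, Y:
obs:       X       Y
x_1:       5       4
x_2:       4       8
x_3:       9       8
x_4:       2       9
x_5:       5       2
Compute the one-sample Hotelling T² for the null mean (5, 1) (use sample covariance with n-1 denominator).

Step 1 — sample mean vector:
  mean(X) = (5 + 4 + 9 + 2 + 5) / 5 = 25/5 = 5
  mean(Y) = (4 + 8 + 8 + 9 + 2) / 5 = 31/5 = 6.2
  x̄ = (5, 6.2),  deviation x̄ - mu_0 = (5, 6.2) - (5, 1) = (0, 5.2).

Step 2 — sample covariance matrix, S[i,j] = (1/(n-1)) · Σ_k (x_{k,i} - mean_i) · (x_{k,j} - mean_j), divisor n-1 = 4:
  S[X,X] = ((0)·(0) + (-1)·(-1) + (4)·(4) + (-3)·(-3) + (0)·(0)) / 4 = 26/4 = 6.5
  S[X,Y] = ((0)·(-2.2) + (-1)·(1.8) + (4)·(1.8) + (-3)·(2.8) + (0)·(-4.2)) / 4 = -3/4 = -0.75
  S[Y,Y] = ((-2.2)·(-2.2) + (1.8)·(1.8) + (1.8)·(1.8) + (2.8)·(2.8) + (-4.2)·(-4.2)) / 4 = 36.8/4 = 9.2
  S = [[6.5, -0.75],
 [-0.75, 9.2]].

Step 3 — invert S. det(S) = 6.5·9.2 - (-0.75)² = 59.2375.
  S^{-1} = (1/det) · [[d, -b], [-b, a]] = [[0.1553, 0.0127],
 [0.0127, 0.1097]].

Step 4 — quadratic form (x̄ - mu_0)^T · S^{-1} · (x̄ - mu_0):
  S^{-1} · (x̄ - mu_0) = (0.0658, 0.5706),
  (x̄ - mu_0)^T · [...] = (0)·(0.0658) + (5.2)·(0.5706) = 2.967.

Step 5 — scale by n: T² = 5 · 2.967 = 14.8352.

T² ≈ 14.8352


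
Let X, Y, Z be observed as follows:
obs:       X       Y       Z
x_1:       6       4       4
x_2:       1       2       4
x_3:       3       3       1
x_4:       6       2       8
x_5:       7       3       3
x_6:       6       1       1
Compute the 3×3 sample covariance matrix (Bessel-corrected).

Step 1 — column means:
  mean(X) = (6 + 1 + 3 + 6 + 7 + 6) / 6 = 29/6 = 4.8333
  mean(Y) = (4 + 2 + 3 + 2 + 3 + 1) / 6 = 15/6 = 2.5
  mean(Z) = (4 + 4 + 1 + 8 + 3 + 1) / 6 = 21/6 = 3.5

Step 2 — sample covariance S[i,j] = (1/(n-1)) · Σ_k (x_{k,i} - mean_i) · (x_{k,j} - mean_j), with n-1 = 5.
  S[X,X] = ((1.1667)·(1.1667) + (-3.8333)·(-3.8333) + (-1.8333)·(-1.8333) + (1.1667)·(1.1667) + (2.1667)·(2.1667) + (1.1667)·(1.1667)) / 5 = 26.8333/5 = 5.3667
  S[X,Y] = ((1.1667)·(1.5) + (-3.8333)·(-0.5) + (-1.8333)·(0.5) + (1.1667)·(-0.5) + (2.1667)·(0.5) + (1.1667)·(-1.5)) / 5 = 1.5/5 = 0.3
  S[X,Z] = ((1.1667)·(0.5) + (-3.8333)·(0.5) + (-1.8333)·(-2.5) + (1.1667)·(4.5) + (2.1667)·(-0.5) + (1.1667)·(-2.5)) / 5 = 4.5/5 = 0.9
  S[Y,Y] = ((1.5)·(1.5) + (-0.5)·(-0.5) + (0.5)·(0.5) + (-0.5)·(-0.5) + (0.5)·(0.5) + (-1.5)·(-1.5)) / 5 = 5.5/5 = 1.1
  S[Y,Z] = ((1.5)·(0.5) + (-0.5)·(0.5) + (0.5)·(-2.5) + (-0.5)·(4.5) + (0.5)·(-0.5) + (-1.5)·(-2.5)) / 5 = 0.5/5 = 0.1
  S[Z,Z] = ((0.5)·(0.5) + (0.5)·(0.5) + (-2.5)·(-2.5) + (4.5)·(4.5) + (-0.5)·(-0.5) + (-2.5)·(-2.5)) / 5 = 33.5/5 = 6.7

S is symmetric (S[j,i] = S[i,j]). Assembling:

S = [[5.3667, 0.3, 0.9],
 [0.3, 1.1, 0.1],
 [0.9, 0.1, 6.7]]


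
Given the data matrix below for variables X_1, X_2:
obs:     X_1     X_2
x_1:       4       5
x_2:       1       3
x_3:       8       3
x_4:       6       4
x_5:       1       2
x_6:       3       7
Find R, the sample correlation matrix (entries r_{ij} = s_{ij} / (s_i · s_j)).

Step 1 — column means:
  mean(X_1) = (4 + 1 + 8 + 6 + 1 + 3) / 6 = 23/6 = 3.8333
  mean(X_2) = (5 + 3 + 3 + 4 + 2 + 7) / 6 = 24/6 = 4

Step 2 — sample variances and covariances s[i,j] = (1/(n-1)) · Σ_k (x_{k,i} - mean_i) · (x_{k,j} - mean_j), with n-1 = 5:
  s[X_1,X_1] = ((0.1667)·(0.1667) + (-2.8333)·(-2.8333) + (4.1667)·(4.1667) + (2.1667)·(2.1667) + (-2.8333)·(-2.8333) + (-0.8333)·(-0.8333)) / 5 = 38.8333/5 = 7.7667
  s[X_1,X_2] = ((0.1667)·(1) + (-2.8333)·(-1) + (4.1667)·(-1) + (2.1667)·(0) + (-2.8333)·(-2) + (-0.8333)·(3)) / 5 = 2/5 = 0.4
  s[X_2,X_2] = ((1)·(1) + (-1)·(-1) + (-1)·(-1) + (0)·(0) + (-2)·(-2) + (3)·(3)) / 5 = 16/5 = 3.2
  Sample standard deviations s_i = √(s[i,i]):
  s(X_1) = √(7.7667) = 2.7869
  s(X_2) = √(3.2) = 1.7889

Step 3 — r_{ij} = s_{ij} / (s_i · s_j):
  r[X_1,X_1] = 1 (diagonal).
  r[X_1,X_2] = 0.4 / (2.7869 · 1.7889) = 0.4 / 4.9853 = 0.0802
  r[X_2,X_2] = 1 (diagonal).

R is symmetric with unit diagonal. Assembling:

R = [[1, 0.0802],
 [0.0802, 1]]


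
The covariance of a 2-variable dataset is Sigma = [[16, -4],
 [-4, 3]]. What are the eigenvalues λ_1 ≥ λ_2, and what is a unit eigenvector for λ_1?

Step 1 — characteristic polynomial of 2×2 Sigma:
  det(Sigma - λI) = λ² - trace · λ + det = 0.
  trace = 16 + 3 = 19, det = 16·3 - (-4)² = 32.
Step 2 — discriminant:
  Δ = trace² - 4·det = 361 - 128 = 233.
Step 3 — eigenvalues:
  λ = (trace ± √Δ)/2 = (19 ± 15.2643)/2,
  λ_1 = 17.1322,  λ_2 = 1.8678.

Step 4 — unit eigenvector for λ_1: solve (Sigma - λ_1 I)v = 0. First row:
  (16 - 17.1322)·v_x + (-4)·v_y = 0, i.e. (-1.1322)·v_x + (-4)·v_y = 0,
  so v ∝ (b, λ_1 - a) = (-4, 1.1322); multiply by -1 so the first entry is positive: u = (4, -1.1322).
  ||u|| = √((4)² + (-1.1322)²) = √(17.2818) ≈ 4.1571,
  v_1 = u/||u|| ≈ (0.9622, -0.2723) (||v_1|| = 1).

λ_1 = 17.1322,  λ_2 = 1.8678;  v_1 ≈ (0.9622, -0.2723)
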